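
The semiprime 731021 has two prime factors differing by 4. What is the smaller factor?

Since p = q + 4, we have 731021 = q(q + 4), so q² + 4q − 731021 = 0.
Discriminant: 4² + 4·731021 = 16 + 2924084 = 2924100; √2924100 = 1710.
q = (−4 + 1710)/2 = 853, and p = q + 4 = 857.
Check: 853 · 857 = 731021.

853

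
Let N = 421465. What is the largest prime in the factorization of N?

97

421465 = 5 · 84293
84293 = 11 · 7663
7663 = 79 · 97
97 is prime.
So 421465 = 5 · 11 · 79 · 97; the largest prime factor is 97.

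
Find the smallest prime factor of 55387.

97

55387 is odd.
Digit sum 28, not divisible by 3.
Ends in 7: not divisible by 5.
7: 55387 = 7·7912 + 3
11: 55387 = 11·5035 + 2
13: 55387 = 13·4260 + 7
17: 55387 = 17·3258 + 1
19: 55387 = 19·2915 + 2
23: 55387 = 23·2408 + 3
29: 55387 = 29·1909 + 26
31: 55387 = 31·1786 + 21
37: 55387 = 37·1496 + 35
41: 55387 = 41·1350 + 37
43: 55387 = 43·1288 + 3
47: 55387 = 47·1178 + 21
53: 55387 = 53·1045 + 2
59: 55387 = 59·938 + 45
61: 55387 = 61·907 + 60
67: 55387 = 67·826 + 45
71: 55387 = 71·780 + 7
73: 55387 = 73·758 + 53
79: 55387 = 79·701 + 8
83: 55387 = 83·667 + 26
89: 55387 = 89·622 + 29
97: 55387 = 97·571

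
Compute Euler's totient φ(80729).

Factor: 80729 = 11 · 41 · 179.
φ(80729) = (11−1) · (41−1) · (179−1) = 10 · 40 · 178 = 71200.

71200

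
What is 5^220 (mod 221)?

157

5^1 ≡ 5 (mod 221)
5^2 ≡ 5^2 = 25 ≡ 25 (mod 221)
5^4 ≡ 25^2 = 625 ≡ 183 (mod 221)
5^8 ≡ 183^2 = 33489 ≡ 118 (mod 221)
5^16 ≡ 118^2 = 13924 ≡ 1 (mod 221)
5^32 ≡ 1^2 = 1 ≡ 1 (mod 221)
5^64 ≡ 1^2 = 1 ≡ 1 (mod 221)
5^128 ≡ 1^2 = 1 ≡ 1 (mod 221)
220 = 128 + 64 + 16 + 8 + 4 in binary powers of 2.
So 5^220 ≡ 1 · 1 · 1 · 118 · 183 ≡ 157 (mod 221).
Since 157 ≠ 1, base 5 is a Fermat witness: 221 is composite.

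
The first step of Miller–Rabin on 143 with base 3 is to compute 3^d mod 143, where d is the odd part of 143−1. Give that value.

113

143 − 1 = 142 = 2^1 · 71, so d = 71.
3^1 ≡ 3 (mod 143)
3^2 ≡ 3^2 = 9 ≡ 9 (mod 143)
3^4 ≡ 9^2 = 81 ≡ 81 (mod 143)
3^8 ≡ 81^2 = 6561 ≡ 126 (mod 143)
3^16 ≡ 126^2 = 15876 ≡ 3 (mod 143)
3^32 ≡ 3^2 = 9 ≡ 9 (mod 143)
3^64 ≡ 9^2 = 81 ≡ 81 (mod 143)
71 = 64 + 4 + 2 + 1 in binary powers of 2.
So 3^71 ≡ 81 · 81 · 9 · 3 ≡ 113 (mod 143).
Squaring chain: 113; never reaches −1, so base 3 is a Miller–Rabin witness that 143 is composite.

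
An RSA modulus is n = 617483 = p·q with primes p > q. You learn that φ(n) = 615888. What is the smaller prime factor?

659

φ(n) = (p−1)(q−1) = n − (p+q) + 1, so p + q = 617483 − 615888 + 1 = 1596.
p and q are the roots of t² − 1596t + 617483 = 0.
Discriminant: 1596² − 4·617483 = 2547216 − 2469932 = 77284; √77284 = 278.
q = (1596 − 278)/2 = 659, p = (1596 + 278)/2 = 937.
Check: 659 · 937 = 617483.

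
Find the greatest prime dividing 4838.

4838 = 2 · 2419
2419 = 41 · 59
59 is prime.
So 4838 = 2 · 41 · 59; the largest prime factor is 59.

59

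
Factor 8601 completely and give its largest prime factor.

61

8601 = 3 · 2867
2867 = 47 · 61
61 is prime.
So 8601 = 3 · 47 · 61; the largest prime factor is 61.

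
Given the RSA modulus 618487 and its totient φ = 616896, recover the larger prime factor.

φ(n) = (p−1)(q−1) = n − (p+q) + 1, so p + q = 618487 − 616896 + 1 = 1592.
p and q are the roots of t² − 1592t + 618487 = 0.
Discriminant: 1592² − 4·618487 = 2534464 − 2473948 = 60516; √60516 = 246.
q = (1592 − 246)/2 = 673, p = (1592 + 246)/2 = 919.
Check: 673 · 919 = 618487.

919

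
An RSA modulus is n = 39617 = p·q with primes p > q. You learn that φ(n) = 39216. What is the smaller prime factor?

173

φ(n) = (p−1)(q−1) = n − (p+q) + 1, so p + q = 39617 − 39216 + 1 = 402.
p and q are the roots of t² − 402t + 39617 = 0.
Discriminant: 402² − 4·39617 = 161604 − 158468 = 3136; √3136 = 56.
q = (402 − 56)/2 = 173, p = (402 + 56)/2 = 229.
Check: 173 · 229 = 39617.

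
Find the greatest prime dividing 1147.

1147 = 31 · 37
37 is prime.
So 1147 = 31 · 37; the largest prime factor is 37.

37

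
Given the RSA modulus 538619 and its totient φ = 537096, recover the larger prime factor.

967

φ(n) = (p−1)(q−1) = n − (p+q) + 1, so p + q = 538619 − 537096 + 1 = 1524.
p and q are the roots of t² − 1524t + 538619 = 0.
Discriminant: 1524² − 4·538619 = 2322576 − 2154476 = 168100; √168100 = 410.
q = (1524 − 410)/2 = 557, p = (1524 + 410)/2 = 967.
Check: 557 · 967 = 538619.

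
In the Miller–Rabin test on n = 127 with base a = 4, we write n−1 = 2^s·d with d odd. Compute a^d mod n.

127 − 1 = 126 = 2^1 · 63, so d = 63.
4^1 ≡ 4 (mod 127)
4^2 ≡ 4^2 = 16 ≡ 16 (mod 127)
4^4 ≡ 16^2 = 256 ≡ 2 (mod 127)
4^8 ≡ 2^2 = 4 ≡ 4 (mod 127)
4^16 ≡ 4^2 = 16 ≡ 16 (mod 127)
4^32 ≡ 16^2 = 256 ≡ 2 (mod 127)
63 = 32 + 16 + 8 + 4 + 2 + 1 in binary powers of 2.
So 4^63 ≡ 2 · 16 · 4 · 2 · 16 · 4 ≡ 1 (mod 127).
Since 4^d ≡ 1 (mod 127), base 4 does not prove 127 composite.

1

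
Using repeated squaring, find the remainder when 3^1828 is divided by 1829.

3^1 ≡ 3 (mod 1829)
3^2 ≡ 3^2 = 9 ≡ 9 (mod 1829)
3^4 ≡ 9^2 = 81 ≡ 81 (mod 1829)
3^8 ≡ 81^2 = 6561 ≡ 1074 (mod 1829)
3^16 ≡ 1074^2 = 1153476 ≡ 1206 (mod 1829)
3^32 ≡ 1206^2 = 1454436 ≡ 381 (mod 1829)
3^64 ≡ 381^2 = 145161 ≡ 670 (mod 1829)
3^128 ≡ 670^2 = 448900 ≡ 795 (mod 1829)
3^256 ≡ 795^2 = 632025 ≡ 1020 (mod 1829)
3^512 ≡ 1020^2 = 1040400 ≡ 1528 (mod 1829)
3^1024 ≡ 1528^2 = 2334784 ≡ 980 (mod 1829)
1828 = 1024 + 512 + 256 + 32 + 4 in binary powers of 2.
So 3^1828 ≡ 980 · 1528 · 1020 · 381 · 81 ≡ 534 (mod 1829).
Since 534 ≠ 1, base 3 is a Fermat witness: 1829 is composite.

534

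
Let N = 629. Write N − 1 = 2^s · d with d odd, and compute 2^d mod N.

629 − 1 = 628 = 2^2 · 157, so d = 157.
2^1 ≡ 2 (mod 629)
2^2 ≡ 2^2 = 4 ≡ 4 (mod 629)
2^4 ≡ 4^2 = 16 ≡ 16 (mod 629)
2^8 ≡ 16^2 = 256 ≡ 256 (mod 629)
2^16 ≡ 256^2 = 65536 ≡ 120 (mod 629)
2^32 ≡ 120^2 = 14400 ≡ 562 (mod 629)
2^64 ≡ 562^2 = 315844 ≡ 86 (mod 629)
2^128 ≡ 86^2 = 7396 ≡ 477 (mod 629)
157 = 128 + 16 + 8 + 4 + 1 in binary powers of 2.
So 2^157 ≡ 477 · 120 · 256 · 16 · 2 ≡ 15 (mod 629).
Squaring chain: 15 → 225; never reaches −1, so base 2 is a Miller–Rabin witness that 629 is composite.

15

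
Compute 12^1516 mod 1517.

12^1 ≡ 12 (mod 1517)
12^2 ≡ 12^2 = 144 ≡ 144 (mod 1517)
12^4 ≡ 144^2 = 20736 ≡ 1015 (mod 1517)
12^8 ≡ 1015^2 = 1030225 ≡ 182 (mod 1517)
12^16 ≡ 182^2 = 33124 ≡ 1267 (mod 1517)
12^32 ≡ 1267^2 = 1605289 ≡ 303 (mod 1517)
12^64 ≡ 303^2 = 91809 ≡ 789 (mod 1517)
12^128 ≡ 789^2 = 622521 ≡ 551 (mod 1517)
12^256 ≡ 551^2 = 303601 ≡ 201 (mod 1517)
12^512 ≡ 201^2 = 40401 ≡ 959 (mod 1517)
12^1024 ≡ 959^2 = 919681 ≡ 379 (mod 1517)
1516 = 1024 + 256 + 128 + 64 + 32 + 8 + 4 in binary powers of 2.
So 12^1516 ≡ 379 · 201 · 551 · 789 · 303 · 182 · 1015 ≡ 127 (mod 1517).
Since 127 ≠ 1, base 12 is a Fermat witness: 1517 is composite.

127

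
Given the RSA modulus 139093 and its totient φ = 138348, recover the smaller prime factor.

367

φ(n) = (p−1)(q−1) = n − (p+q) + 1, so p + q = 139093 − 138348 + 1 = 746.
p and q are the roots of t² − 746t + 139093 = 0.
Discriminant: 746² − 4·139093 = 556516 − 556372 = 144; √144 = 12.
q = (746 − 12)/2 = 367, p = (746 + 12)/2 = 379.
Check: 367 · 379 = 139093.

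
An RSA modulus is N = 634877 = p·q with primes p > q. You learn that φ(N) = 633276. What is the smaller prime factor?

φ(n) = (p−1)(q−1) = n − (p+q) + 1, so p + q = 634877 − 633276 + 1 = 1602.
p and q are the roots of t² − 1602t + 634877 = 0.
Discriminant: 1602² − 4·634877 = 2566404 − 2539508 = 26896; √26896 = 164.
q = (1602 − 164)/2 = 719, p = (1602 + 164)/2 = 883.
Check: 719 · 883 = 634877.

719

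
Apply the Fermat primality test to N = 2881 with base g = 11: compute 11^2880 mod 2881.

11^1 ≡ 11 (mod 2881)
11^2 ≡ 11^2 = 121 ≡ 121 (mod 2881)
11^4 ≡ 121^2 = 14641 ≡ 236 (mod 2881)
11^8 ≡ 236^2 = 55696 ≡ 957 (mod 2881)
11^16 ≡ 957^2 = 915849 ≡ 2572 (mod 2881)
11^32 ≡ 2572^2 = 6615184 ≡ 408 (mod 2881)
11^64 ≡ 408^2 = 166464 ≡ 2247 (mod 2881)
11^128 ≡ 2247^2 = 5049009 ≡ 1497 (mod 2881)
11^256 ≡ 1497^2 = 2241009 ≡ 2472 (mod 2881)
11^512 ≡ 2472^2 = 6110784 ≡ 183 (mod 2881)
11^1024 ≡ 183^2 = 33489 ≡ 1798 (mod 2881)
11^2048 ≡ 1798^2 = 3232804 ≡ 322 (mod 2881)
2880 = 2048 + 512 + 256 + 64 in binary powers of 2.
So 11^2880 ≡ 322 · 183 · 2472 · 2247 ≡ 729 (mod 2881).
Since 729 ≠ 1, base 11 is a Fermat witness: 2881 is composite.

729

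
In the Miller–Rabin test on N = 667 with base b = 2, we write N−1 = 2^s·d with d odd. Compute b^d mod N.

330

667 − 1 = 666 = 2^1 · 333, so d = 333.
2^1 ≡ 2 (mod 667)
2^2 ≡ 2^2 = 4 ≡ 4 (mod 667)
2^4 ≡ 4^2 = 16 ≡ 16 (mod 667)
2^8 ≡ 16^2 = 256 ≡ 256 (mod 667)
2^16 ≡ 256^2 = 65536 ≡ 170 (mod 667)
2^32 ≡ 170^2 = 28900 ≡ 219 (mod 667)
2^64 ≡ 219^2 = 47961 ≡ 604 (mod 667)
2^128 ≡ 604^2 = 364816 ≡ 634 (mod 667)
2^256 ≡ 634^2 = 401956 ≡ 422 (mod 667)
333 = 256 + 64 + 8 + 4 + 1 in binary powers of 2.
So 2^333 ≡ 422 · 604 · 256 · 16 · 2 ≡ 330 (mod 667).
Squaring chain: 330; never reaches −1, so base 2 is a Miller–Rabin witness that 667 is composite.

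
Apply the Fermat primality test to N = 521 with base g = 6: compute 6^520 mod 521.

6^1 ≡ 6 (mod 521)
6^2 ≡ 6^2 = 36 ≡ 36 (mod 521)
6^4 ≡ 36^2 = 1296 ≡ 254 (mod 521)
6^8 ≡ 254^2 = 64516 ≡ 433 (mod 521)
6^16 ≡ 433^2 = 187489 ≡ 450 (mod 521)
6^32 ≡ 450^2 = 202500 ≡ 352 (mod 521)
6^64 ≡ 352^2 = 123904 ≡ 427 (mod 521)
6^128 ≡ 427^2 = 182329 ≡ 500 (mod 521)
6^256 ≡ 500^2 = 250000 ≡ 441 (mod 521)
6^512 ≡ 441^2 = 194481 ≡ 148 (mod 521)
520 = 512 + 8 in binary powers of 2.
So 6^520 ≡ 148 · 433 ≡ 1 (mod 521).
Since the result is 1, base 6 gives no evidence that 521 is composite.

1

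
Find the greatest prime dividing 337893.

83

337893 = 3 · 112631
112631 = 23 · 4897
4897 = 59 · 83
83 is prime.
So 337893 = 3 · 23 · 59 · 83; the largest prime factor is 83.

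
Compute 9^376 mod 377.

9^1 ≡ 9 (mod 377)
9^2 ≡ 9^2 = 81 ≡ 81 (mod 377)
9^4 ≡ 81^2 = 6561 ≡ 152 (mod 377)
9^8 ≡ 152^2 = 23104 ≡ 107 (mod 377)
9^16 ≡ 107^2 = 11449 ≡ 139 (mod 377)
9^32 ≡ 139^2 = 19321 ≡ 94 (mod 377)
9^64 ≡ 94^2 = 8836 ≡ 165 (mod 377)
9^128 ≡ 165^2 = 27225 ≡ 81 (mod 377)
9^256 ≡ 81^2 = 6561 ≡ 152 (mod 377)
376 = 256 + 64 + 32 + 16 + 8 in binary powers of 2.
So 9^376 ≡ 152 · 165 · 94 · 139 · 107 ≡ 256 (mod 377).
Since 256 ≠ 1, base 9 is a Fermat witness: 377 is composite.

256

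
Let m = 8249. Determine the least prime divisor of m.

73

8249 is odd.
Digit sum 23, not divisible by 3.
Ends in 9: not divisible by 5.
7: 8249 = 7·1178 + 3
11: 8249 = 11·749 + 10
13: 8249 = 13·634 + 7
17: 8249 = 17·485 + 4
19: 8249 = 19·434 + 3
23: 8249 = 23·358 + 15
29: 8249 = 29·284 + 13
31: 8249 = 31·266 + 3
37: 8249 = 37·222 + 35
41: 8249 = 41·201 + 8
43: 8249 = 43·191 + 36
47: 8249 = 47·175 + 24
53: 8249 = 53·155 + 34
59: 8249 = 59·139 + 48
61: 8249 = 61·135 + 14
67: 8249 = 67·123 + 8
71: 8249 = 71·116 + 13
73: 8249 = 73·113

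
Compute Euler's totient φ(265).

208

Factor: 265 = 5 · 53.
φ(265) = (5−1) · (53−1) = 4 · 52 = 208.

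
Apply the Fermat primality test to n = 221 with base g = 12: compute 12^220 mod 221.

157

12^1 ≡ 12 (mod 221)
12^2 ≡ 12^2 = 144 ≡ 144 (mod 221)
12^4 ≡ 144^2 = 20736 ≡ 183 (mod 221)
12^8 ≡ 183^2 = 33489 ≡ 118 (mod 221)
12^16 ≡ 118^2 = 13924 ≡ 1 (mod 221)
12^32 ≡ 1^2 = 1 ≡ 1 (mod 221)
12^64 ≡ 1^2 = 1 ≡ 1 (mod 221)
12^128 ≡ 1^2 = 1 ≡ 1 (mod 221)
220 = 128 + 64 + 16 + 8 + 4 in binary powers of 2.
So 12^220 ≡ 1 · 1 · 1 · 118 · 183 ≡ 157 (mod 221).
Since 157 ≠ 1, base 12 is a Fermat witness: 221 is composite.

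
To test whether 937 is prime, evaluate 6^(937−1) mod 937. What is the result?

1

6^1 ≡ 6 (mod 937)
6^2 ≡ 6^2 = 36 ≡ 36 (mod 937)
6^4 ≡ 36^2 = 1296 ≡ 359 (mod 937)
6^8 ≡ 359^2 = 128881 ≡ 512 (mod 937)
6^16 ≡ 512^2 = 262144 ≡ 721 (mod 937)
6^32 ≡ 721^2 = 519841 ≡ 743 (mod 937)
6^64 ≡ 743^2 = 552049 ≡ 156 (mod 937)
6^128 ≡ 156^2 = 24336 ≡ 911 (mod 937)
6^256 ≡ 911^2 = 829921 ≡ 676 (mod 937)
6^512 ≡ 676^2 = 456976 ≡ 657 (mod 937)
936 = 512 + 256 + 128 + 32 + 8 in binary powers of 2.
So 6^936 ≡ 657 · 676 · 911 · 743 · 512 ≡ 1 (mod 937).
Since the result is 1, base 6 gives no evidence that 937 is composite.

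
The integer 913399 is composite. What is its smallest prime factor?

913399 is odd.
Digit sum 34, not divisible by 3.
Ends in 9: not divisible by 5.
7: 913399 = 7·130485 + 4
11: 913399 = 11·83036 + 3
13: 913399 = 13·70261 + 6
17: 913399 = 17·53729 + 6
19: 913399 = 19·48073 + 12
23: 913399 = 23·39713

23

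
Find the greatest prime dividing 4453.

73

4453 = 61 · 73
73 is prime.
So 4453 = 61 · 73; the largest prime factor is 73.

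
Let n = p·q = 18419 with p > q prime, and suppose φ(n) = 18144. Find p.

163

φ(n) = (p−1)(q−1) = n − (p+q) + 1, so p + q = 18419 − 18144 + 1 = 276.
p and q are the roots of t² − 276t + 18419 = 0.
Discriminant: 276² − 4·18419 = 76176 − 73676 = 2500; √2500 = 50.
q = (276 − 50)/2 = 113, p = (276 + 50)/2 = 163.
Check: 113 · 163 = 18419.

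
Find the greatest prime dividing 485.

485 = 5 · 97
97 is prime.
So 485 = 5 · 97; the largest prime factor is 97.

97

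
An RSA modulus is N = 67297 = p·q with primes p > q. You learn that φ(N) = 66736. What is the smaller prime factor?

173

φ(n) = (p−1)(q−1) = n − (p+q) + 1, so p + q = 67297 − 66736 + 1 = 562.
p and q are the roots of t² − 562t + 67297 = 0.
Discriminant: 562² − 4·67297 = 315844 − 269188 = 46656; √46656 = 216.
q = (562 − 216)/2 = 173, p = (562 + 216)/2 = 389.
Check: 173 · 389 = 67297.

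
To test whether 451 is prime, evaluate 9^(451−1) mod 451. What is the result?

122

9^1 ≡ 9 (mod 451)
9^2 ≡ 9^2 = 81 ≡ 81 (mod 451)
9^4 ≡ 81^2 = 6561 ≡ 247 (mod 451)
9^8 ≡ 247^2 = 61009 ≡ 124 (mod 451)
9^16 ≡ 124^2 = 15376 ≡ 42 (mod 451)
9^32 ≡ 42^2 = 1764 ≡ 411 (mod 451)
9^64 ≡ 411^2 = 168921 ≡ 247 (mod 451)
9^128 ≡ 247^2 = 61009 ≡ 124 (mod 451)
9^256 ≡ 124^2 = 15376 ≡ 42 (mod 451)
450 = 256 + 128 + 64 + 2 in binary powers of 2.
So 9^450 ≡ 42 · 124 · 247 · 81 ≡ 122 (mod 451).
Since 122 ≠ 1, base 9 is a Fermat witness: 451 is composite.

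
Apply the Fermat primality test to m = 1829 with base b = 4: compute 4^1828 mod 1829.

4^1 ≡ 4 (mod 1829)
4^2 ≡ 4^2 = 16 ≡ 16 (mod 1829)
4^4 ≡ 16^2 = 256 ≡ 256 (mod 1829)
4^8 ≡ 256^2 = 65536 ≡ 1521 (mod 1829)
4^16 ≡ 1521^2 = 2313441 ≡ 1585 (mod 1829)
4^32 ≡ 1585^2 = 2512225 ≡ 1008 (mod 1829)
4^64 ≡ 1008^2 = 1016064 ≡ 969 (mod 1829)
4^128 ≡ 969^2 = 938961 ≡ 684 (mod 1829)
4^256 ≡ 684^2 = 467856 ≡ 1461 (mod 1829)
4^512 ≡ 1461^2 = 2134521 ≡ 78 (mod 1829)
4^1024 ≡ 78^2 = 6084 ≡ 597 (mod 1829)
1828 = 1024 + 512 + 256 + 32 + 4 in binary powers of 2.
So 4^1828 ≡ 597 · 78 · 1461 · 1008 · 256 ≡ 653 (mod 1829).
Since 653 ≠ 1, base 4 is a Fermat witness: 1829 is composite.

653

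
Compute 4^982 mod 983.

4^1 ≡ 4 (mod 983)
4^2 ≡ 4^2 = 16 ≡ 16 (mod 983)
4^4 ≡ 16^2 = 256 ≡ 256 (mod 983)
4^8 ≡ 256^2 = 65536 ≡ 658 (mod 983)
4^16 ≡ 658^2 = 432964 ≡ 444 (mod 983)
4^32 ≡ 444^2 = 197136 ≡ 536 (mod 983)
4^64 ≡ 536^2 = 287296 ≡ 260 (mod 983)
4^128 ≡ 260^2 = 67600 ≡ 756 (mod 983)
4^256 ≡ 756^2 = 571536 ≡ 413 (mod 983)
4^512 ≡ 413^2 = 170569 ≡ 510 (mod 983)
982 = 512 + 256 + 128 + 64 + 16 + 4 + 2 in binary powers of 2.
So 4^982 ≡ 510 · 413 · 756 · 260 · 444 · 256 · 16 ≡ 1 (mod 983).
Since the result is 1, base 4 gives no evidence that 983 is composite.

1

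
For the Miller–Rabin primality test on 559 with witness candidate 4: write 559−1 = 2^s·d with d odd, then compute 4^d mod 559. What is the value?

559 − 1 = 558 = 2^1 · 279, so d = 279.
4^1 ≡ 4 (mod 559)
4^2 ≡ 4^2 = 16 ≡ 16 (mod 559)
4^4 ≡ 16^2 = 256 ≡ 256 (mod 559)
4^8 ≡ 256^2 = 65536 ≡ 133 (mod 559)
4^16 ≡ 133^2 = 17689 ≡ 360 (mod 559)
4^32 ≡ 360^2 = 129600 ≡ 471 (mod 559)
4^64 ≡ 471^2 = 221841 ≡ 477 (mod 559)
4^128 ≡ 477^2 = 227529 ≡ 16 (mod 559)
4^256 ≡ 16^2 = 256 ≡ 256 (mod 559)
279 = 256 + 16 + 4 + 2 + 1 in binary powers of 2.
So 4^279 ≡ 256 · 360 · 256 · 16 · 4 ≡ 441 (mod 559).
Squaring chain: 441; never reaches −1, so base 4 is a Miller–Rabin witness that 559 is composite.

441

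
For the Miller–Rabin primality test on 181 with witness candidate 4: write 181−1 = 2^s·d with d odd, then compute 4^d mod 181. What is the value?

180

181 − 1 = 180 = 2^2 · 45, so d = 45.
4^1 ≡ 4 (mod 181)
4^2 ≡ 4^2 = 16 ≡ 16 (mod 181)
4^4 ≡ 16^2 = 256 ≡ 75 (mod 181)
4^8 ≡ 75^2 = 5625 ≡ 14 (mod 181)
4^16 ≡ 14^2 = 196 ≡ 15 (mod 181)
4^32 ≡ 15^2 = 225 ≡ 44 (mod 181)
45 = 32 + 8 + 4 + 1 in binary powers of 2.
So 4^45 ≡ 44 · 14 · 75 · 4 ≡ 180 (mod 181).
Since 4^d ≡ 180 (mod 181), base 4 does not prove 181 composite.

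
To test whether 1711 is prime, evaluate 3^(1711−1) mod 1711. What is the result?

1082

3^1 ≡ 3 (mod 1711)
3^2 ≡ 3^2 = 9 ≡ 9 (mod 1711)
3^4 ≡ 9^2 = 81 ≡ 81 (mod 1711)
3^8 ≡ 81^2 = 6561 ≡ 1428 (mod 1711)
3^16 ≡ 1428^2 = 2039184 ≡ 1383 (mod 1711)
3^32 ≡ 1383^2 = 1912689 ≡ 1502 (mod 1711)
3^64 ≡ 1502^2 = 2256004 ≡ 906 (mod 1711)
3^128 ≡ 906^2 = 820836 ≡ 1267 (mod 1711)
3^256 ≡ 1267^2 = 1605289 ≡ 371 (mod 1711)
3^512 ≡ 371^2 = 137641 ≡ 761 (mod 1711)
3^1024 ≡ 761^2 = 579121 ≡ 803 (mod 1711)
1710 = 1024 + 512 + 128 + 32 + 8 + 4 + 2 in binary powers of 2.
So 3^1710 ≡ 803 · 761 · 1267 · 1502 · 1428 · 81 · 9 ≡ 1082 (mod 1711).
Since 1082 ≠ 1, base 3 is a Fermat witness: 1711 is composite.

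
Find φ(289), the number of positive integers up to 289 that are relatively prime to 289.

Factor: 289 = 17^2.
φ(289) = 17^1·(17−1) = 272.

272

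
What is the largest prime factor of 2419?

59

2419 = 41 · 59
59 is prime.
So 2419 = 41 · 59; the largest prime factor is 59.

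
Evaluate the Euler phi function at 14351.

14112

Factor: 14351 = 113 · 127.
φ(14351) = (113−1) · (127−1) = 112 · 126 = 14112.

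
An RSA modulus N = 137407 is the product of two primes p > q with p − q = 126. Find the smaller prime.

Since p = q + 126, we have 137407 = q(q + 126), so q² + 126q − 137407 = 0.
Discriminant: 126² + 4·137407 = 15876 + 549628 = 565504; √565504 = 752.
q = (−126 + 752)/2 = 313, and p = q + 126 = 439.
Check: 313 · 439 = 137407.

313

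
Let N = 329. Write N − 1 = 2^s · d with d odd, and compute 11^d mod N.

329 − 1 = 328 = 2^3 · 41, so d = 41.
11^1 ≡ 11 (mod 329)
11^2 ≡ 11^2 = 121 ≡ 121 (mod 329)
11^4 ≡ 121^2 = 14641 ≡ 165 (mod 329)
11^8 ≡ 165^2 = 27225 ≡ 247 (mod 329)
11^16 ≡ 247^2 = 61009 ≡ 144 (mod 329)
11^32 ≡ 144^2 = 20736 ≡ 9 (mod 329)
41 = 32 + 8 + 1 in binary powers of 2.
So 11^41 ≡ 9 · 247 · 11 ≡ 107 (mod 329).
Squaring chain: 107 → 263 → 79; never reaches −1, so base 11 is a Miller–Rabin witness that 329 is composite.

107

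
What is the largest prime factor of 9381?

9381 = 3 · 3127
3127 = 53 · 59
59 is prime.
So 9381 = 3 · 53 · 59; the largest prime factor is 59.

59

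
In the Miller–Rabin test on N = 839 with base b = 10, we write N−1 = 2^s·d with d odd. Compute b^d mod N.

839 − 1 = 838 = 2^1 · 419, so d = 419.
10^1 ≡ 10 (mod 839)
10^2 ≡ 10^2 = 100 ≡ 100 (mod 839)
10^4 ≡ 100^2 = 10000 ≡ 771 (mod 839)
10^8 ≡ 771^2 = 594441 ≡ 429 (mod 839)
10^16 ≡ 429^2 = 184041 ≡ 300 (mod 839)
10^32 ≡ 300^2 = 90000 ≡ 227 (mod 839)
10^64 ≡ 227^2 = 51529 ≡ 350 (mod 839)
10^128 ≡ 350^2 = 122500 ≡ 6 (mod 839)
10^256 ≡ 6^2 = 36 ≡ 36 (mod 839)
419 = 256 + 128 + 32 + 2 + 1 in binary powers of 2.
So 10^419 ≡ 36 · 6 · 227 · 100 · 10 ≡ 1 (mod 839).
Since 10^d ≡ 1 (mod 839), base 10 does not prove 839 composite.

1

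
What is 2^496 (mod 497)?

135

2^1 ≡ 2 (mod 497)
2^2 ≡ 2^2 = 4 ≡ 4 (mod 497)
2^4 ≡ 4^2 = 16 ≡ 16 (mod 497)
2^8 ≡ 16^2 = 256 ≡ 256 (mod 497)
2^16 ≡ 256^2 = 65536 ≡ 429 (mod 497)
2^32 ≡ 429^2 = 184041 ≡ 151 (mod 497)
2^64 ≡ 151^2 = 22801 ≡ 436 (mod 497)
2^128 ≡ 436^2 = 190096 ≡ 242 (mod 497)
2^256 ≡ 242^2 = 58564 ≡ 415 (mod 497)
496 = 256 + 128 + 64 + 32 + 16 in binary powers of 2.
So 2^496 ≡ 415 · 242 · 436 · 151 · 429 ≡ 135 (mod 497).
Since 135 ≠ 1, base 2 is a Fermat witness: 497 is composite.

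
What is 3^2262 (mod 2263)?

2116

3^1 ≡ 3 (mod 2263)
3^2 ≡ 3^2 = 9 ≡ 9 (mod 2263)
3^4 ≡ 9^2 = 81 ≡ 81 (mod 2263)
3^8 ≡ 81^2 = 6561 ≡ 2035 (mod 2263)
3^16 ≡ 2035^2 = 4141225 ≡ 2198 (mod 2263)
3^32 ≡ 2198^2 = 4831204 ≡ 1962 (mod 2263)
3^64 ≡ 1962^2 = 3849444 ≡ 81 (mod 2263)
3^128 ≡ 81^2 = 6561 ≡ 2035 (mod 2263)
3^256 ≡ 2035^2 = 4141225 ≡ 2198 (mod 2263)
3^512 ≡ 2198^2 = 4831204 ≡ 1962 (mod 2263)
3^1024 ≡ 1962^2 = 3849444 ≡ 81 (mod 2263)
3^2048 ≡ 81^2 = 6561 ≡ 2035 (mod 2263)
2262 = 2048 + 128 + 64 + 16 + 4 + 2 in binary powers of 2.
So 3^2262 ≡ 2035 · 2035 · 81 · 2198 · 81 · 9 ≡ 2116 (mod 2263).
Since 2116 ≠ 1, base 3 is a Fermat witness: 2263 is composite.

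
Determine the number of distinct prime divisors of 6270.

5

6270 = 2 · 3135
3135 = 3 · 1045
1045 = 5 · 209
209 = 11 · 19
6270 = 2 · 3 · 5 · 11 · 19, which has 5 distinct prime factors.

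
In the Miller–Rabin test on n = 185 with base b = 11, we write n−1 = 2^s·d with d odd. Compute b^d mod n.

101

185 − 1 = 184 = 2^3 · 23, so d = 23.
11^1 ≡ 11 (mod 185)
11^2 ≡ 11^2 = 121 ≡ 121 (mod 185)
11^4 ≡ 121^2 = 14641 ≡ 26 (mod 185)
11^8 ≡ 26^2 = 676 ≡ 121 (mod 185)
11^16 ≡ 121^2 = 14641 ≡ 26 (mod 185)
23 = 16 + 4 + 2 + 1 in binary powers of 2.
So 11^23 ≡ 26 · 26 · 121 · 11 ≡ 101 (mod 185).
Squaring chain: 101 → 26 → 121; never reaches −1, so base 11 is a Miller–Rabin witness that 185 is composite.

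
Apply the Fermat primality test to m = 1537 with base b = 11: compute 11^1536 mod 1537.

11^1 ≡ 11 (mod 1537)
11^2 ≡ 11^2 = 121 ≡ 121 (mod 1537)
11^4 ≡ 121^2 = 14641 ≡ 808 (mod 1537)
11^8 ≡ 808^2 = 652864 ≡ 1176 (mod 1537)
11^16 ≡ 1176^2 = 1382976 ≡ 1213 (mod 1537)
11^32 ≡ 1213^2 = 1471369 ≡ 460 (mod 1537)
11^64 ≡ 460^2 = 211600 ≡ 1031 (mod 1537)
11^128 ≡ 1031^2 = 1062961 ≡ 894 (mod 1537)
11^256 ≡ 894^2 = 799236 ≡ 1533 (mod 1537)
11^512 ≡ 1533^2 = 2350089 ≡ 16 (mod 1537)
11^1024 ≡ 16^2 = 256 ≡ 256 (mod 1537)
1536 = 1024 + 512 in binary powers of 2.
So 11^1536 ≡ 256 · 16 ≡ 1022 (mod 1537).
Since 1022 ≠ 1, base 11 is a Fermat witness: 1537 is composite.

1022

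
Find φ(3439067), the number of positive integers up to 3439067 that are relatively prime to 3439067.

3368448

Factor: 3439067 = 103 · 173 · 193.
φ(3439067) = (103−1) · (173−1) · (193−1) = 102 · 172 · 192 = 3368448.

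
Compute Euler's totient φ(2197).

Factor: 2197 = 13^3.
φ(2197) = 13^2·(13−1) = 2028.

2028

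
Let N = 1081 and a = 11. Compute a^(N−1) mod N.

11^1 ≡ 11 (mod 1081)
11^2 ≡ 11^2 = 121 ≡ 121 (mod 1081)
11^4 ≡ 121^2 = 14641 ≡ 588 (mod 1081)
11^8 ≡ 588^2 = 345744 ≡ 905 (mod 1081)
11^16 ≡ 905^2 = 819025 ≡ 708 (mod 1081)
11^32 ≡ 708^2 = 501264 ≡ 761 (mod 1081)
11^64 ≡ 761^2 = 579121 ≡ 786 (mod 1081)
11^128 ≡ 786^2 = 617796 ≡ 545 (mod 1081)
11^256 ≡ 545^2 = 297025 ≡ 831 (mod 1081)
11^512 ≡ 831^2 = 690561 ≡ 883 (mod 1081)
11^1024 ≡ 883^2 = 779689 ≡ 288 (mod 1081)
1080 = 1024 + 32 + 16 + 8 in binary powers of 2.
So 11^1080 ≡ 288 · 761 · 708 · 905 ≡ 581 (mod 1081).
Since 581 ≠ 1, base 11 is a Fermat witness: 1081 is composite.

581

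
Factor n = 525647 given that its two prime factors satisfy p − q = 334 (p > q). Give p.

911

Since p = q + 334, we have 525647 = q(q + 334), so q² + 334q − 525647 = 0.
Discriminant: 334² + 4·525647 = 111556 + 2102588 = 2214144; √2214144 = 1488.
q = (−334 + 1488)/2 = 577, and p = q + 334 = 911.
Check: 577 · 911 = 525647.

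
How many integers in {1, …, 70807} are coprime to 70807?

62400

Factor: 70807 = 11 · 41 · 157.
φ(70807) = (11−1) · (41−1) · (157−1) = 10 · 40 · 156 = 62400.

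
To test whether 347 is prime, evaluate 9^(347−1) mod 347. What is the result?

1

9^1 ≡ 9 (mod 347)
9^2 ≡ 9^2 = 81 ≡ 81 (mod 347)
9^4 ≡ 81^2 = 6561 ≡ 315 (mod 347)
9^8 ≡ 315^2 = 99225 ≡ 330 (mod 347)
9^16 ≡ 330^2 = 108900 ≡ 289 (mod 347)
9^32 ≡ 289^2 = 83521 ≡ 241 (mod 347)
9^64 ≡ 241^2 = 58081 ≡ 132 (mod 347)
9^128 ≡ 132^2 = 17424 ≡ 74 (mod 347)
9^256 ≡ 74^2 = 5476 ≡ 271 (mod 347)
346 = 256 + 64 + 16 + 8 + 2 in binary powers of 2.
So 9^346 ≡ 271 · 132 · 289 · 330 · 81 ≡ 1 (mod 347).
Since the result is 1, base 9 gives no evidence that 347 is composite.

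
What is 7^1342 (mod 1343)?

7^1 ≡ 7 (mod 1343)
7^2 ≡ 7^2 = 49 ≡ 49 (mod 1343)
7^4 ≡ 49^2 = 2401 ≡ 1058 (mod 1343)
7^8 ≡ 1058^2 = 1119364 ≡ 645 (mod 1343)
7^16 ≡ 645^2 = 416025 ≡ 1038 (mod 1343)
7^32 ≡ 1038^2 = 1077444 ≡ 358 (mod 1343)
7^64 ≡ 358^2 = 128164 ≡ 579 (mod 1343)
7^128 ≡ 579^2 = 335241 ≡ 834 (mod 1343)
7^256 ≡ 834^2 = 695556 ≡ 1225 (mod 1343)
7^512 ≡ 1225^2 = 1500625 ≡ 494 (mod 1343)
7^1024 ≡ 494^2 = 244036 ≡ 953 (mod 1343)
1342 = 1024 + 256 + 32 + 16 + 8 + 4 + 2 in binary powers of 2.
So 7^1342 ≡ 953 · 1225 · 358 · 1038 · 645 · 1058 · 49 ≡ 722 (mod 1343).
Since 722 ≠ 1, base 7 is a Fermat witness: 1343 is composite.

722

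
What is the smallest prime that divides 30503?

30503 is odd.
Digit sum 11, not divisible by 3.
Ends in 3: not divisible by 5.
7: 30503 = 7·4357 + 4
11: 30503 = 11·2773

11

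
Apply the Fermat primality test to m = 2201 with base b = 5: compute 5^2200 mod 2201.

1989

5^1 ≡ 5 (mod 2201)
5^2 ≡ 5^2 = 25 ≡ 25 (mod 2201)
5^4 ≡ 25^2 = 625 ≡ 625 (mod 2201)
5^8 ≡ 625^2 = 390625 ≡ 1048 (mod 2201)
5^16 ≡ 1048^2 = 1098304 ≡ 5 (mod 2201)
5^32 ≡ 5^2 = 25 ≡ 25 (mod 2201)
5^64 ≡ 25^2 = 625 ≡ 625 (mod 2201)
5^128 ≡ 625^2 = 390625 ≡ 1048 (mod 2201)
5^256 ≡ 1048^2 = 1098304 ≡ 5 (mod 2201)
5^512 ≡ 5^2 = 25 ≡ 25 (mod 2201)
5^1024 ≡ 25^2 = 625 ≡ 625 (mod 2201)
5^2048 ≡ 625^2 = 390625 ≡ 1048 (mod 2201)
2200 = 2048 + 128 + 16 + 8 in binary powers of 2.
So 5^2200 ≡ 1048 · 1048 · 5 · 1048 ≡ 1989 (mod 2201).
Since 1989 ≠ 1, base 5 is a Fermat witness: 2201 is composite.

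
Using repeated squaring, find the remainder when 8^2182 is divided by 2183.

2009

8^1 ≡ 8 (mod 2183)
8^2 ≡ 8^2 = 64 ≡ 64 (mod 2183)
8^4 ≡ 64^2 = 4096 ≡ 1913 (mod 2183)
8^8 ≡ 1913^2 = 3659569 ≡ 861 (mod 2183)
8^16 ≡ 861^2 = 741321 ≡ 1284 (mod 2183)
8^32 ≡ 1284^2 = 1648656 ≡ 491 (mod 2183)
8^64 ≡ 491^2 = 241081 ≡ 951 (mod 2183)
8^128 ≡ 951^2 = 904401 ≡ 639 (mod 2183)
8^256 ≡ 639^2 = 408321 ≡ 100 (mod 2183)
8^512 ≡ 100^2 = 10000 ≡ 1268 (mod 2183)
8^1024 ≡ 1268^2 = 1607824 ≡ 1136 (mod 2183)
8^2048 ≡ 1136^2 = 1290496 ≡ 343 (mod 2183)
2182 = 2048 + 128 + 4 + 2 in binary powers of 2.
So 8^2182 ≡ 343 · 639 · 1913 · 64 ≡ 2009 (mod 2183).
Since 2009 ≠ 1, base 8 is a Fermat witness: 2183 is composite.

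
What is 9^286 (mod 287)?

163

9^1 ≡ 9 (mod 287)
9^2 ≡ 9^2 = 81 ≡ 81 (mod 287)
9^4 ≡ 81^2 = 6561 ≡ 247 (mod 287)
9^8 ≡ 247^2 = 61009 ≡ 165 (mod 287)
9^16 ≡ 165^2 = 27225 ≡ 247 (mod 287)
9^32 ≡ 247^2 = 61009 ≡ 165 (mod 287)
9^64 ≡ 165^2 = 27225 ≡ 247 (mod 287)
9^128 ≡ 247^2 = 61009 ≡ 165 (mod 287)
9^256 ≡ 165^2 = 27225 ≡ 247 (mod 287)
286 = 256 + 16 + 8 + 4 + 2 in binary powers of 2.
So 9^286 ≡ 247 · 247 · 165 · 247 · 81 ≡ 163 (mod 287).
Since 163 ≠ 1, base 9 is a Fermat witness: 287 is composite.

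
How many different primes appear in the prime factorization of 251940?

251940 = 2^2 · 62985
62985 = 3 · 20995
20995 = 5 · 4199
4199 = 13 · 323
323 = 17 · 19
251940 = 2^2 · 3 · 5 · 13 · 17 · 19, which has 6 distinct prime factors.

6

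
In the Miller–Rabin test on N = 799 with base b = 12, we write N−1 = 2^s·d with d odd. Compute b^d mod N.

316

799 − 1 = 798 = 2^1 · 399, so d = 399.
12^1 ≡ 12 (mod 799)
12^2 ≡ 12^2 = 144 ≡ 144 (mod 799)
12^4 ≡ 144^2 = 20736 ≡ 761 (mod 799)
12^8 ≡ 761^2 = 579121 ≡ 645 (mod 799)
12^16 ≡ 645^2 = 416025 ≡ 545 (mod 799)
12^32 ≡ 545^2 = 297025 ≡ 596 (mod 799)
12^64 ≡ 596^2 = 355216 ≡ 460 (mod 799)
12^128 ≡ 460^2 = 211600 ≡ 664 (mod 799)
12^256 ≡ 664^2 = 440896 ≡ 647 (mod 799)
399 = 256 + 128 + 8 + 4 + 2 + 1 in binary powers of 2.
So 12^399 ≡ 647 · 664 · 645 · 761 · 144 · 12 ≡ 316 (mod 799).
Squaring chain: 316; never reaches −1, so base 12 is a Miller–Rabin witness that 799 is composite.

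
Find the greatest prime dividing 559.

559 = 13 · 43
43 is prime.
So 559 = 13 · 43; the largest prime factor is 43.

43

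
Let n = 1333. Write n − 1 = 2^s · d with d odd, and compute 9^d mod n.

1225

1333 − 1 = 1332 = 2^2 · 333, so d = 333.
9^1 ≡ 9 (mod 1333)
9^2 ≡ 9^2 = 81 ≡ 81 (mod 1333)
9^4 ≡ 81^2 = 6561 ≡ 1229 (mod 1333)
9^8 ≡ 1229^2 = 1510441 ≡ 152 (mod 1333)
9^16 ≡ 152^2 = 23104 ≡ 443 (mod 1333)
9^32 ≡ 443^2 = 196249 ≡ 298 (mod 1333)
9^64 ≡ 298^2 = 88804 ≡ 826 (mod 1333)
9^128 ≡ 826^2 = 682276 ≡ 1113 (mod 1333)
9^256 ≡ 1113^2 = 1238769 ≡ 412 (mod 1333)
333 = 256 + 64 + 8 + 4 + 1 in binary powers of 2.
So 9^333 ≡ 412 · 826 · 152 · 1229 · 9 ≡ 1225 (mod 1333).
Squaring chain: 1225 → 1000; never reaches −1, so base 9 is a Miller–Rabin witness that 1333 is composite.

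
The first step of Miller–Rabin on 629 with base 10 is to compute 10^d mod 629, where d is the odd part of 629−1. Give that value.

232

629 − 1 = 628 = 2^2 · 157, so d = 157.
10^1 ≡ 10 (mod 629)
10^2 ≡ 10^2 = 100 ≡ 100 (mod 629)
10^4 ≡ 100^2 = 10000 ≡ 565 (mod 629)
10^8 ≡ 565^2 = 319225 ≡ 322 (mod 629)
10^16 ≡ 322^2 = 103684 ≡ 528 (mod 629)
10^32 ≡ 528^2 = 278784 ≡ 137 (mod 629)
10^64 ≡ 137^2 = 18769 ≡ 528 (mod 629)
10^128 ≡ 528^2 = 278784 ≡ 137 (mod 629)
157 = 128 + 16 + 8 + 4 + 1 in binary powers of 2.
So 10^157 ≡ 137 · 528 · 322 · 565 · 10 ≡ 232 (mod 629).
Squaring chain: 232 → 359; never reaches −1, so base 10 is a Miller–Rabin witness that 629 is composite.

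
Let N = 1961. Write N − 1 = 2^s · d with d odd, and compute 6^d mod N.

820

1961 − 1 = 1960 = 2^3 · 245, so d = 245.
6^1 ≡ 6 (mod 1961)
6^2 ≡ 6^2 = 36 ≡ 36 (mod 1961)
6^4 ≡ 36^2 = 1296 ≡ 1296 (mod 1961)
6^8 ≡ 1296^2 = 1679616 ≡ 1000 (mod 1961)
6^16 ≡ 1000^2 = 1000000 ≡ 1851 (mod 1961)
6^32 ≡ 1851^2 = 3426201 ≡ 334 (mod 1961)
6^64 ≡ 334^2 = 111556 ≡ 1740 (mod 1961)
6^128 ≡ 1740^2 = 3027600 ≡ 1777 (mod 1961)
245 = 128 + 64 + 32 + 16 + 4 + 1 in binary powers of 2.
So 6^245 ≡ 1777 · 1740 · 334 · 1851 · 1296 · 6 ≡ 820 (mod 1961).
Squaring chain: 820 → 1738 → 704; never reaches −1, so base 6 is a Miller–Rabin witness that 1961 is composite.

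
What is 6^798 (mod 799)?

6^1 ≡ 6 (mod 799)
6^2 ≡ 6^2 = 36 ≡ 36 (mod 799)
6^4 ≡ 36^2 = 1296 ≡ 497 (mod 799)
6^8 ≡ 497^2 = 247009 ≡ 118 (mod 799)
6^16 ≡ 118^2 = 13924 ≡ 341 (mod 799)
6^32 ≡ 341^2 = 116281 ≡ 426 (mod 799)
6^64 ≡ 426^2 = 181476 ≡ 103 (mod 799)
6^128 ≡ 103^2 = 10609 ≡ 222 (mod 799)
6^256 ≡ 222^2 = 49284 ≡ 545 (mod 799)
6^512 ≡ 545^2 = 297025 ≡ 596 (mod 799)
798 = 512 + 256 + 16 + 8 + 4 + 2 in binary powers of 2.
So 6^798 ≡ 596 · 545 · 341 · 118 · 497 · 36 ≡ 247 (mod 799).
Since 247 ≠ 1, base 6 is a Fermat witness: 799 is composite.

247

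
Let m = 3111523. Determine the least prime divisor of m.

43

3111523 is odd.
Digit sum 16, not divisible by 3.
Ends in 3: not divisible by 5.
7: 3111523 = 7·444503 + 2
11: 3111523 = 11·282865 + 8
13: 3111523 = 13·239347 + 12
17: 3111523 = 17·183030 + 13
19: 3111523 = 19·163764 + 7
23: 3111523 = 23·135283 + 14
29: 3111523 = 29·107293 + 26
31: 3111523 = 31·100371 + 22
37: 3111523 = 37·84095 + 8
41: 3111523 = 41·75890 + 33
43: 3111523 = 43·72361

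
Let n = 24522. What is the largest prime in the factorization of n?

67

24522 = 2 · 12261
12261 = 3 · 4087
4087 = 61 · 67
67 is prime.
So 24522 = 2 · 3 · 61 · 67; the largest prime factor is 67.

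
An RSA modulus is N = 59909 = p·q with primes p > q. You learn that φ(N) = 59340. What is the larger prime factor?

431

φ(n) = (p−1)(q−1) = n − (p+q) + 1, so p + q = 59909 − 59340 + 1 = 570.
p and q are the roots of t² − 570t + 59909 = 0.
Discriminant: 570² − 4·59909 = 324900 − 239636 = 85264; √85264 = 292.
q = (570 − 292)/2 = 139, p = (570 + 292)/2 = 431.
Check: 139 · 431 = 59909.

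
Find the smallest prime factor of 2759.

2759 is odd.
Digit sum 23, not divisible by 3.
Ends in 9: not divisible by 5.
7: 2759 = 7·394 + 1
11: 2759 = 11·250 + 9
13: 2759 = 13·212 + 3
17: 2759 = 17·162 + 5
19: 2759 = 19·145 + 4
23: 2759 = 23·119 + 22
29: 2759 = 29·95 + 4
31: 2759 = 31·89

31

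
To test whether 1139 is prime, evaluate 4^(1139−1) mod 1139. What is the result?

4^1 ≡ 4 (mod 1139)
4^2 ≡ 4^2 = 16 ≡ 16 (mod 1139)
4^4 ≡ 16^2 = 256 ≡ 256 (mod 1139)
4^8 ≡ 256^2 = 65536 ≡ 613 (mod 1139)
4^16 ≡ 613^2 = 375769 ≡ 1038 (mod 1139)
4^32 ≡ 1038^2 = 1077444 ≡ 1089 (mod 1139)
4^64 ≡ 1089^2 = 1185921 ≡ 222 (mod 1139)
4^128 ≡ 222^2 = 49284 ≡ 307 (mod 1139)
4^256 ≡ 307^2 = 94249 ≡ 851 (mod 1139)
4^512 ≡ 851^2 = 724201 ≡ 936 (mod 1139)
4^1024 ≡ 936^2 = 876096 ≡ 205 (mod 1139)
1138 = 1024 + 64 + 32 + 16 + 2 in binary powers of 2.
So 4^1138 ≡ 205 · 222 · 1089 · 1038 · 16 ≡ 33 (mod 1139).
Since 33 ≠ 1, base 4 is a Fermat witness: 1139 is composite.

33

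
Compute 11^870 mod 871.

129

11^1 ≡ 11 (mod 871)
11^2 ≡ 11^2 = 121 ≡ 121 (mod 871)
11^4 ≡ 121^2 = 14641 ≡ 705 (mod 871)
11^8 ≡ 705^2 = 497025 ≡ 555 (mod 871)
11^16 ≡ 555^2 = 308025 ≡ 562 (mod 871)
11^32 ≡ 562^2 = 315844 ≡ 542 (mod 871)
11^64 ≡ 542^2 = 293764 ≡ 237 (mod 871)
11^128 ≡ 237^2 = 56169 ≡ 425 (mod 871)
11^256 ≡ 425^2 = 180625 ≡ 328 (mod 871)
11^512 ≡ 328^2 = 107584 ≡ 451 (mod 871)
870 = 512 + 256 + 64 + 32 + 4 + 2 in binary powers of 2.
So 11^870 ≡ 451 · 328 · 237 · 542 · 705 · 121 ≡ 129 (mod 871).
Since 129 ≠ 1, base 11 is a Fermat witness: 871 is composite.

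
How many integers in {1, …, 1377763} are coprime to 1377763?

1338204

Factor: 1377763 = 43 · 179^2.
φ(1377763) = (43−1) · 179^1·(179−1) = 42 · 31862 = 1338204.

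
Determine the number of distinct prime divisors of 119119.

119119 = 7^2 · 2431
2431 = 11 · 221
221 = 13 · 17
119119 = 7^2 · 11 · 13 · 17, which has 4 distinct prime factors.

4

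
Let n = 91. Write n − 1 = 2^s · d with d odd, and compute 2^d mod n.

91 − 1 = 90 = 2^1 · 45, so d = 45.
2^1 ≡ 2 (mod 91)
2^2 ≡ 2^2 = 4 ≡ 4 (mod 91)
2^4 ≡ 4^2 = 16 ≡ 16 (mod 91)
2^8 ≡ 16^2 = 256 ≡ 74 (mod 91)
2^16 ≡ 74^2 = 5476 ≡ 16 (mod 91)
2^32 ≡ 16^2 = 256 ≡ 74 (mod 91)
45 = 32 + 8 + 4 + 1 in binary powers of 2.
So 2^45 ≡ 74 · 74 · 16 · 2 ≡ 57 (mod 91).
Squaring chain: 57; never reaches −1, so base 2 is a Miller–Rabin witness that 91 is composite.

57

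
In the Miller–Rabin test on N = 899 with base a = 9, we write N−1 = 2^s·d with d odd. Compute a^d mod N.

38

899 − 1 = 898 = 2^1 · 449, so d = 449.
9^1 ≡ 9 (mod 899)
9^2 ≡ 9^2 = 81 ≡ 81 (mod 899)
9^4 ≡ 81^2 = 6561 ≡ 268 (mod 899)
9^8 ≡ 268^2 = 71824 ≡ 803 (mod 899)
9^16 ≡ 803^2 = 644809 ≡ 226 (mod 899)
9^32 ≡ 226^2 = 51076 ≡ 732 (mod 899)
9^64 ≡ 732^2 = 535824 ≡ 20 (mod 899)
9^128 ≡ 20^2 = 400 ≡ 400 (mod 899)
9^256 ≡ 400^2 = 160000 ≡ 877 (mod 899)
449 = 256 + 128 + 64 + 1 in binary powers of 2.
So 9^449 ≡ 877 · 400 · 20 · 9 ≡ 38 (mod 899).
Squaring chain: 38; never reaches −1, so base 9 is a Miller–Rabin witness that 899 is composite.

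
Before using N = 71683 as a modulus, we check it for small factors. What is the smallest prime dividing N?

97

71683 is odd.
Digit sum 25, not divisible by 3.
Ends in 3: not divisible by 5.
7: 71683 = 7·10240 + 3
11: 71683 = 11·6516 + 7
13: 71683 = 13·5514 + 1
17: 71683 = 17·4216 + 11
19: 71683 = 19·3772 + 15
23: 71683 = 23·3116 + 15
29: 71683 = 29·2471 + 24
31: 71683 = 31·2312 + 11
37: 71683 = 37·1937 + 14
41: 71683 = 41·1748 + 15
43: 71683 = 43·1667 + 2
47: 71683 = 47·1525 + 8
53: 71683 = 53·1352 + 27
59: 71683 = 59·1214 + 57
61: 71683 = 61·1175 + 8
67: 71683 = 67·1069 + 60
71: 71683 = 71·1009 + 44
73: 71683 = 73·981 + 70
79: 71683 = 79·907 + 30
83: 71683 = 83·863 + 54
89: 71683 = 89·805 + 38
97: 71683 = 97·739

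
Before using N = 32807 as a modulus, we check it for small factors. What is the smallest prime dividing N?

53

32807 is odd.
Digit sum 20, not divisible by 3.
Ends in 7: not divisible by 5.
7: 32807 = 7·4686 + 5
11: 32807 = 11·2982 + 5
13: 32807 = 13·2523 + 8
17: 32807 = 17·1929 + 14
19: 32807 = 19·1726 + 13
23: 32807 = 23·1426 + 9
29: 32807 = 29·1131 + 8
31: 32807 = 31·1058 + 9
37: 32807 = 37·886 + 25
41: 32807 = 41·800 + 7
43: 32807 = 43·762 + 41
47: 32807 = 47·698 + 1
53: 32807 = 53·619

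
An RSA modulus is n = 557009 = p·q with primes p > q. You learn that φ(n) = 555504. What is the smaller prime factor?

653

φ(n) = (p−1)(q−1) = n − (p+q) + 1, so p + q = 557009 − 555504 + 1 = 1506.
p and q are the roots of t² − 1506t + 557009 = 0.
Discriminant: 1506² − 4·557009 = 2268036 − 2228036 = 40000; √40000 = 200.
q = (1506 − 200)/2 = 653, p = (1506 + 200)/2 = 853.
Check: 653 · 853 = 557009.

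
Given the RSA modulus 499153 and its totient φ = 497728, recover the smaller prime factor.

617

φ(n) = (p−1)(q−1) = n − (p+q) + 1, so p + q = 499153 − 497728 + 1 = 1426.
p and q are the roots of t² − 1426t + 499153 = 0.
Discriminant: 1426² − 4·499153 = 2033476 − 1996612 = 36864; √36864 = 192.
q = (1426 − 192)/2 = 617, p = (1426 + 192)/2 = 809.
Check: 617 · 809 = 499153.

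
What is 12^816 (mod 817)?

12^1 ≡ 12 (mod 817)
12^2 ≡ 12^2 = 144 ≡ 144 (mod 817)
12^4 ≡ 144^2 = 20736 ≡ 311 (mod 817)
12^8 ≡ 311^2 = 96721 ≡ 315 (mod 817)
12^16 ≡ 315^2 = 99225 ≡ 368 (mod 817)
12^32 ≡ 368^2 = 135424 ≡ 619 (mod 817)
12^64 ≡ 619^2 = 383161 ≡ 805 (mod 817)
12^128 ≡ 805^2 = 648025 ≡ 144 (mod 817)
12^256 ≡ 144^2 = 20736 ≡ 311 (mod 817)
12^512 ≡ 311^2 = 96721 ≡ 315 (mod 817)
816 = 512 + 256 + 32 + 16 in binary powers of 2.
So 12^816 ≡ 315 · 311 · 619 · 368 ≡ 704 (mod 817).
Since 704 ≠ 1, base 12 is a Fermat witness: 817 is composite.

704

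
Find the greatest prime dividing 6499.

6499 = 67 · 97
97 is prime.
So 6499 = 67 · 97; the largest prime factor is 97.

97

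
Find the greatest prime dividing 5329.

5329 = 73 · 73
73 = 73 · 1
So 5329 = 73^2; the largest prime factor is 73.

73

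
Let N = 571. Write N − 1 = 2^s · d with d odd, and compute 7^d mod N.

571 − 1 = 570 = 2^1 · 285, so d = 285.
7^1 ≡ 7 (mod 571)
7^2 ≡ 7^2 = 49 ≡ 49 (mod 571)
7^4 ≡ 49^2 = 2401 ≡ 117 (mod 571)
7^8 ≡ 117^2 = 13689 ≡ 556 (mod 571)
7^16 ≡ 556^2 = 309136 ≡ 225 (mod 571)
7^32 ≡ 225^2 = 50625 ≡ 377 (mod 571)
7^64 ≡ 377^2 = 142129 ≡ 521 (mod 571)
7^128 ≡ 521^2 = 271441 ≡ 216 (mod 571)
7^256 ≡ 216^2 = 46656 ≡ 405 (mod 571)
285 = 256 + 16 + 8 + 4 + 1 in binary powers of 2.
So 7^285 ≡ 405 · 225 · 556 · 117 · 7 ≡ 570 (mod 571).
Since 7^d ≡ 570 (mod 571), base 7 does not prove 571 composite.

570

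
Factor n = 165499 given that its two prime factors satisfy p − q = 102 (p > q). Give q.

Since p = q + 102, we have 165499 = q(q + 102), so q² + 102q − 165499 = 0.
Discriminant: 102² + 4·165499 = 10404 + 661996 = 672400; √672400 = 820.
q = (−102 + 820)/2 = 359, and p = q + 102 = 461.
Check: 359 · 461 = 165499.

359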